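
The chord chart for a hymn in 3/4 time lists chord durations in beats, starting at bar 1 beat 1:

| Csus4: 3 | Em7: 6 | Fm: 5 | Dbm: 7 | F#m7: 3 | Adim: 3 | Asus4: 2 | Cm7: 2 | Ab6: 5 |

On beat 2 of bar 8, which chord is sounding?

Beat 2 of bar 8 is beat (8−1)×3 + 2 = 23 overall.
Running totals: Csus4 ends at 3, Em7 ends at 9, Fm ends at 14, Dbm ends at 21, F#m7 ends at 24.
Beat 23 falls within F#m7.

F#m7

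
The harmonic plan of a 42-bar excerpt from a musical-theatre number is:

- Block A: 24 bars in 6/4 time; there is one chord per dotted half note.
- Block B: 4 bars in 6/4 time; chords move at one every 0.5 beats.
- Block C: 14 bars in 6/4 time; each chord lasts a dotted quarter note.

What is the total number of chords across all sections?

A: 24 bars × 6 beats = 144 beats; 3 beats/chord → 48 chords.
B: 4 bars × 6 beats = 24 beats; 0.5 beats/chord → 48 chords.
C: 14 bars × 6 beats = 84 beats; 1.5 beats/chord → 56 chords.
Total: 48 + 48 + 56 = 152.

152 chords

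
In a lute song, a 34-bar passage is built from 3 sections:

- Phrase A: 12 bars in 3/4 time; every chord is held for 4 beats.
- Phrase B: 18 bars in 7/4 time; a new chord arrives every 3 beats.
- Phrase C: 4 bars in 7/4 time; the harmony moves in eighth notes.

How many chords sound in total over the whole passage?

107 chords

A: 12·3 = 36 beats, 36/4 = 9 chords.
B: 18·7 = 126 beats, 126/3 = 42 chords.
C: 4·7 = 28 beats, 28/0.5 = 56 chords.
Total: 9 + 42 + 56 = 107.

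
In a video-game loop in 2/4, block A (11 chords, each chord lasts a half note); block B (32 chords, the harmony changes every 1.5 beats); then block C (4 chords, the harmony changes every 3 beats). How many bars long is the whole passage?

41 bars

A: 11 × 2 = 22 beats = 11 bars.
B: 32 × 1.5 = 48 beats = 24 bars.
C: 4 × 3 = 12 beats = 6 bars.
Total: 11 + 24 + 6 = 41 bars.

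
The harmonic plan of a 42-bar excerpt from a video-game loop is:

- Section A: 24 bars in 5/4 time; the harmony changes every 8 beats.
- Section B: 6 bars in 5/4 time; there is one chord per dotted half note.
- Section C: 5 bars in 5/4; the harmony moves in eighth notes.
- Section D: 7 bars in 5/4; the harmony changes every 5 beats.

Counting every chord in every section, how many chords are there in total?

A: 24 bars × 5 beats = 120 beats; 8 beats/chord → 15 chords.
B: 6 bars × 5 beats = 30 beats; 3 beats/chord → 10 chords.
C: 5 bars × 5 beats = 25 beats; 0.5 beats/chord → 50 chords.
D: 7 bars × 5 beats = 35 beats; 5 beats/chord → 7 chords.
Total: 15 + 10 + 50 + 7 = 82.

82 chords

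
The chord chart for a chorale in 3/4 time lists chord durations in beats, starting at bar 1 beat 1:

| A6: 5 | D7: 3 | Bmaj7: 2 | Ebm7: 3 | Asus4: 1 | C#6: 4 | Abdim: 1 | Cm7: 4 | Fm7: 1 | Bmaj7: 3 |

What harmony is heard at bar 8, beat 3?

Fm7

Beat 3 of bar 8 is beat (8−1)×3 + 3 = 24 overall.
Running totals: A6 ends at 5, D7 ends at 8, Bmaj7 ends at 10, Ebm7 ends at 13, Asus4 ends at 14, C#6 ends at 18, Abdim ends at 19, Cm7 ends at 23, Fm7 ends at 24.
Beat 24 falls within Fm7.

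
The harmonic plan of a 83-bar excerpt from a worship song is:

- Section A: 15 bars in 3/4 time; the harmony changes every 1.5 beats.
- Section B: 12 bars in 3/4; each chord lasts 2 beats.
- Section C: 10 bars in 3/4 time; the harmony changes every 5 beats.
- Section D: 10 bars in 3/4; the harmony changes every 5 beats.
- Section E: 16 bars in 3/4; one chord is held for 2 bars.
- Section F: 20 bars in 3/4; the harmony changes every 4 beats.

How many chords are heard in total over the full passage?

A: 15 bars × 3 beats = 45 beats; 1.5 beats/chord → 30 chords.
B: 12 bars × 3 beats = 36 beats; 2 beats/chord → 18 chords.
C: 10 bars × 3 beats = 30 beats; 5 beats/chord → 6 chords.
D: 10 bars × 3 beats = 30 beats; 5 beats/chord → 6 chords.
E: 16 bars × 3 beats = 48 beats; 6 beats/chord → 8 chords.
F: 20 bars × 3 beats = 60 beats; 4 beats/chord → 15 chords.
Total: 30 + 18 + 6 + 6 + 8 + 15 = 83.

83 chords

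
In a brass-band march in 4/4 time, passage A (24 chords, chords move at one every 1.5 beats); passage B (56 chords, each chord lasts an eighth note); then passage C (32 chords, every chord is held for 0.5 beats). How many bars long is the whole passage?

20 bars

A: 24 × 1.5 = 36 beats = 9 bars.
B: 56 × 0.5 = 28 beats = 7 bars.
C: 32 × 0.5 = 16 beats = 4 bars.
Total: 9 + 7 + 4 = 20 bars.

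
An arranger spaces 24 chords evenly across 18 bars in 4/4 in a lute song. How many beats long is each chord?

3 beats

18 bars × 4 beats/bar = 72 beats total.
72 beats ÷ 24 chords = 3 beats per chord.
(That is a dotted half note.)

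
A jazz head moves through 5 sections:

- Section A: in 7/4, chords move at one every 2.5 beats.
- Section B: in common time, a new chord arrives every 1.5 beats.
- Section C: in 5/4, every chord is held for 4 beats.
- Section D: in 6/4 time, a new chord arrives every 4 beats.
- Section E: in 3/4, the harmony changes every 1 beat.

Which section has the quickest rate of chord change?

A: 7 beats/bar ÷ 2.5 beats/chord = 2.8 chords/bar.
B: 4 beats/bar ÷ 1.5 beats/chord = 8/3 chords/bar.
C: 5 beats/bar ÷ 4 beats/chord = 1.25 chords/bar.
D: 6 beats/bar ÷ 4 beats/chord = 1.5 chords/bar.
E: 3 beats/bar ÷ 1 beat/chord = 3 chords/bar.
Fastest is E at 3 chords/bar.

Section E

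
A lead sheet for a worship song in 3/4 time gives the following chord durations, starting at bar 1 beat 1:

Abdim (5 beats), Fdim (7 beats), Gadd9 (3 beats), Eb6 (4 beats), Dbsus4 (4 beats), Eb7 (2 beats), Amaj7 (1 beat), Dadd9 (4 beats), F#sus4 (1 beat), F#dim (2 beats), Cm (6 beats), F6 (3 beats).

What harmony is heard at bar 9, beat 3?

Beat 3 of bar 9 is beat (9−1)×3 + 3 = 27 overall.
Running totals: Abdim ends at 5, Fdim ends at 12, Gadd9 ends at 15, Eb6 ends at 19, Dbsus4 ends at 23, Eb7 ends at 25, Amaj7 ends at 26, Dadd9 ends at 30.
Beat 27 falls within Dadd9.

Dadd9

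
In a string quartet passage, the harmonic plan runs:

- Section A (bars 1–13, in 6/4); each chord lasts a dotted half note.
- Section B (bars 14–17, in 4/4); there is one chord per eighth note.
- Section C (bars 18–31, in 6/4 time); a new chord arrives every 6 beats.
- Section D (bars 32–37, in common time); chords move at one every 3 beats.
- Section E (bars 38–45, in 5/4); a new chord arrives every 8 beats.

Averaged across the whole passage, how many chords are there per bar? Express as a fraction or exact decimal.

A: 13 × 6 = 78 beats ÷ 3 = 26 chords.
B: 4 × 4 = 16 beats ÷ 0.5 = 32 chords.
C: 14 × 6 = 84 beats ÷ 6 = 14 chords.
D: 6 × 4 = 24 beats ÷ 3 = 8 chords.
E: 8 × 5 = 40 beats ÷ 8 = 5 chords.
Overall: 85 chords over 45 bars → 85/45 = 17/9 chords per bar.

17/9 chords per bar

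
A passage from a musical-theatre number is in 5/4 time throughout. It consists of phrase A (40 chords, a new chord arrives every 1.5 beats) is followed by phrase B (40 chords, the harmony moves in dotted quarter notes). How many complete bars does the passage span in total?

A: 40 × 1.5 = 60 beats = 12 bars.
B: 40 × 1.5 = 60 beats = 12 bars.
Total: 12 + 12 = 24 bars.

24 bars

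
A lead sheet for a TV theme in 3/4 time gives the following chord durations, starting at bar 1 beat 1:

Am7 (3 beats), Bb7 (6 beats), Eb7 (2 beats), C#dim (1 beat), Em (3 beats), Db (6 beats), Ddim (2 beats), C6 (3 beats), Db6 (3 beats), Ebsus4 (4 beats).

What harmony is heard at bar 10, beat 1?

Beat 1 of bar 10 is beat (10−1)×3 + 1 = 28 overall.
Running totals: Am7 ends at 3, Bb7 ends at 9, Eb7 ends at 11, C#dim ends at 12, Em ends at 15, Db ends at 21, Ddim ends at 23, C6 ends at 26, Db6 ends at 29.
Beat 28 falls within Db6.

Db6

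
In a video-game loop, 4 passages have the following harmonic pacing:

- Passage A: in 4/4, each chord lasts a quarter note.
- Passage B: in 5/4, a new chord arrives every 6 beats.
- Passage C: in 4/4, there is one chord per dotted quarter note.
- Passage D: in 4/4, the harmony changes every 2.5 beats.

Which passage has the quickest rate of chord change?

Passage A

A: 4/1 = 4 chords/bar.
B: 5/6 = 5/6 chords/bar.
C: 4/1.5 = 8/3 chords/bar.
D: 4/2.5 = 1.6 chords/bar.
Fastest is A at 4 chords/bar.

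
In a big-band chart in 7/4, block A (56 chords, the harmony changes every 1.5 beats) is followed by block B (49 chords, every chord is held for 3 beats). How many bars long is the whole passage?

33 bars

A: 56 × 1.5 = 84 beats = 12 bars.
B: 49 × 3 = 147 beats = 21 bars.
Total: 12 + 21 = 33 bars.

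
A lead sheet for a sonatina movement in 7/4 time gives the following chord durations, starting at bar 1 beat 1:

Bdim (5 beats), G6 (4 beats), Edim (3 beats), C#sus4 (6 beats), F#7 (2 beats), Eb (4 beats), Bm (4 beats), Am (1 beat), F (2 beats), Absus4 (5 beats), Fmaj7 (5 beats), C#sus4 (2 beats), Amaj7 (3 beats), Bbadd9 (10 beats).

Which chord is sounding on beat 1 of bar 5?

Am

Beat 1 of bar 5 is beat (5−1)×7 + 1 = 29 overall.
Running totals: Bdim ends at 5, G6 ends at 9, Edim ends at 12, C#sus4 ends at 18, F#7 ends at 20, Eb ends at 24, Bm ends at 28, Am ends at 29.
Beat 29 falls within Am.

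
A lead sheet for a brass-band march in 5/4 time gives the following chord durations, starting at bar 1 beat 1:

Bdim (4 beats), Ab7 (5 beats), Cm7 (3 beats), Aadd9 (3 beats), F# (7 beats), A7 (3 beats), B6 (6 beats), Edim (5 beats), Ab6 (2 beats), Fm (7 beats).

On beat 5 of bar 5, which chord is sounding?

A7

Beat 5 of bar 5 is beat (5−1)×5 + 5 = 25 overall.
Running totals: Bdim ends at 4, Ab7 ends at 9, Cm7 ends at 12, Aadd9 ends at 15, F# ends at 22, A7 ends at 25.
Beat 25 falls within A7.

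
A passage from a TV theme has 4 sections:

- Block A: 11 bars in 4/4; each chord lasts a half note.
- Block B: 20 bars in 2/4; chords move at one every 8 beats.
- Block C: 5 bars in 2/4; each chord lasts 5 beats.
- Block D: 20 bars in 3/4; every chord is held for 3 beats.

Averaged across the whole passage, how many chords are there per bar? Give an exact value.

A: 11 bars of 4 beats is 44 beats; at 2 beats each that's 22 chords.
B: 20 bars of 2 beats is 40 beats; at 8 beats each that's 5 chords.
C: 5 bars of 2 beats is 10 beats; at 5 beats each that's 2 chords.
D: 20 bars of 3 beats is 60 beats; at 3 beats each that's 20 chords.
Overall: 49 chords over 56 bars → 49/56 = 0.875 chords per bar.

0.875 chords per bar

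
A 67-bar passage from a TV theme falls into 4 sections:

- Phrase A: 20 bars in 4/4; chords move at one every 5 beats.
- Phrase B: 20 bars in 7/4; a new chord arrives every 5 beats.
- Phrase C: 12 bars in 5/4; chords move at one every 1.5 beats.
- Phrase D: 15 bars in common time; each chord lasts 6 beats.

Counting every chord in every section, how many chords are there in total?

94 chords

A: 20 bars × 4 beats = 80 beats; 5 beats/chord → 16 chords.
B: 20 bars × 7 beats = 140 beats; 5 beats/chord → 28 chords.
C: 12 bars × 5 beats = 60 beats; 1.5 beats/chord → 40 chords.
D: 15 bars × 4 beats = 60 beats; 6 beats/chord → 10 chords.
Total: 16 + 28 + 40 + 10 = 94.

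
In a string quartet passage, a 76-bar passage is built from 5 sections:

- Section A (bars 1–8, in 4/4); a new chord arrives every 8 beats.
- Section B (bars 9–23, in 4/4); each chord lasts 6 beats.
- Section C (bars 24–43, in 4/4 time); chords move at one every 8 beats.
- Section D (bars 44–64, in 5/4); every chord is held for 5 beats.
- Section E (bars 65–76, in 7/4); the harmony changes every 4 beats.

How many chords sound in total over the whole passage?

A: 8 bars × 4 beats = 32 beats; 8 beats/chord → 4 chords.
B: 15 bars × 4 beats = 60 beats; 6 beats/chord → 10 chords.
C: 20 bars × 4 beats = 80 beats; 8 beats/chord → 10 chords.
D: 21 bars × 5 beats = 105 beats; 5 beats/chord → 21 chords.
E: 12 bars × 7 beats = 84 beats; 4 beats/chord → 21 chords.
Total: 4 + 10 + 10 + 21 + 21 = 66.

66 chords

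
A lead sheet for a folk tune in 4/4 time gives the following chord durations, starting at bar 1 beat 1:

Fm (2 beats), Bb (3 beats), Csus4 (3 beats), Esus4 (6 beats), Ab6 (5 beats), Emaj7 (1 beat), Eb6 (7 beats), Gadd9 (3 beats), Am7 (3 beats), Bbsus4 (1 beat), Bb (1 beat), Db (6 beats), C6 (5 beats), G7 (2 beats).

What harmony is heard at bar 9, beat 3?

Beat 3 of bar 9 is beat (9−1)×4 + 3 = 35 overall.
Running totals: Fm ends at 2, Bb ends at 5, Csus4 ends at 8, Esus4 ends at 14, Ab6 ends at 19, Emaj7 ends at 20, Eb6 ends at 27, Gadd9 ends at 30, Am7 ends at 33, Bbsus4 ends at 34, Bb ends at 35.
Beat 35 falls within Bb.

Bb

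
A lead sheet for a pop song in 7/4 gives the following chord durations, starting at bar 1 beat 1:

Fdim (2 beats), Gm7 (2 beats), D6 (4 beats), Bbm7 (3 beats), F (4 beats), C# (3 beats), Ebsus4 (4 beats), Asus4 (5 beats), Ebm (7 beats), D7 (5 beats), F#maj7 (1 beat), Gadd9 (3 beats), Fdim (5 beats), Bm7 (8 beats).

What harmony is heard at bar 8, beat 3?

Beat 3 of bar 8 is beat (8−1)×7 + 3 = 52 overall.
Running totals: Fdim ends at 2, Gm7 ends at 4, D6 ends at 8, Bbm7 ends at 11, F ends at 15, C# ends at 18, Ebsus4 ends at 22, Asus4 ends at 27, Ebm ends at 34, D7 ends at 39, F#maj7 ends at 40, Gadd9 ends at 43, Fdim ends at 48, Bm7 ends at 56.
Beat 52 falls within Bm7.

Bm7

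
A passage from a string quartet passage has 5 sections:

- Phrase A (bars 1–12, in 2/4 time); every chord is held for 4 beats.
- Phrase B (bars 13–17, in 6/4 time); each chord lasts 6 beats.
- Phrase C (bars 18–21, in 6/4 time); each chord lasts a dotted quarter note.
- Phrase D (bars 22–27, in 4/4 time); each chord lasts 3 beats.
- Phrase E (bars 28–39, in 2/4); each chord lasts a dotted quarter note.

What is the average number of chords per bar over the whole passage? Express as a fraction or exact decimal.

17/13 chords per bar

A: 12 × 2 = 24 beats ÷ 4 = 6 chords.
B: 5 × 6 = 30 beats ÷ 6 = 5 chords.
C: 4 × 6 = 24 beats ÷ 1.5 = 16 chords.
D: 6 × 4 = 24 beats ÷ 3 = 8 chords.
E: 12 × 2 = 24 beats ÷ 1.5 = 16 chords.
Overall: 51 chords over 39 bars → 51/39 = 17/13 chords per bar.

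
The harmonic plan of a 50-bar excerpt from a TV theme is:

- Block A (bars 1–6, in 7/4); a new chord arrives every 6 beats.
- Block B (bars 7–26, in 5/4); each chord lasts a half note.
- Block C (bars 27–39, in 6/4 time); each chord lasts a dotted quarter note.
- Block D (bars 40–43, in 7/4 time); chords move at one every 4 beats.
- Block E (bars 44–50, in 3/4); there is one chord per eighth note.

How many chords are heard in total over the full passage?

158 chords

A: 6 bars × 7 beats = 42 beats; 6 beats/chord → 7 chords.
B: 20 bars × 5 beats = 100 beats; 2 beats/chord → 50 chords.
C: 13 bars × 6 beats = 78 beats; 1.5 beats/chord → 52 chords.
D: 4 bars × 7 beats = 28 beats; 4 beats/chord → 7 chords.
E: 7 bars × 3 beats = 21 beats; 0.5 beats/chord → 42 chords.
Total: 7 + 50 + 52 + 7 + 42 = 158.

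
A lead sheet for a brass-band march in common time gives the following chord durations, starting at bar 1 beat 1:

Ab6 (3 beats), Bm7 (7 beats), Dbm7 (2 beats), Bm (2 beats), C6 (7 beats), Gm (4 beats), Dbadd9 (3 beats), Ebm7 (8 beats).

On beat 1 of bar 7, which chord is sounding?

Gm

Beat 1 of bar 7 is beat (7−1)×4 + 1 = 25 overall.
Running totals: Ab6 ends at 3, Bm7 ends at 10, Dbm7 ends at 12, Bm ends at 14, C6 ends at 21, Gm ends at 25.
Beat 25 falls within Gm.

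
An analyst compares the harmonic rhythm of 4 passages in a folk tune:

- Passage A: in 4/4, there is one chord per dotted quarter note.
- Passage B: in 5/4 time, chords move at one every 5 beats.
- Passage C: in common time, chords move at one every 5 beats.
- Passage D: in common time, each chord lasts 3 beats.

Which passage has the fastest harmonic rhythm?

A: each chord is 1.5 beats in 4/4, so 8/3 per bar.
B: each chord is 5 beats in 5/4, so 1 per bar.
C: each chord is 5 beats in 4/4, so 0.8 per bar.
D: each chord is 3 beats in 4/4, so 4/3 per bar.
Fastest is A at 8/3 chords/bar.

Passage A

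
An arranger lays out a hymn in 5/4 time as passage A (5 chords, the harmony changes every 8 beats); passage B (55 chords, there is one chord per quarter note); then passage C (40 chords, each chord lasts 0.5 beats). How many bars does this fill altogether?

A: 5 × 8 = 40 beats = 8 bars.
B: 55 × 1 = 55 beats = 11 bars.
C: 40 × 0.5 = 20 beats = 4 bars.
Total: 8 + 11 + 4 = 23 bars.

23 bars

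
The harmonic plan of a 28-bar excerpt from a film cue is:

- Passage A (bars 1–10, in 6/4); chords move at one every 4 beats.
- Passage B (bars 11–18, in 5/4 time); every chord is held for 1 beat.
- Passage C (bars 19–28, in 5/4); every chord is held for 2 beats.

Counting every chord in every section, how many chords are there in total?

80 chords

A: 10·6 = 60 beats, 60/4 = 15 chords.
B: 8·5 = 40 beats, 40/1 = 40 chords.
C: 10·5 = 50 beats, 50/2 = 25 chords.
Total: 15 + 40 + 25 = 80.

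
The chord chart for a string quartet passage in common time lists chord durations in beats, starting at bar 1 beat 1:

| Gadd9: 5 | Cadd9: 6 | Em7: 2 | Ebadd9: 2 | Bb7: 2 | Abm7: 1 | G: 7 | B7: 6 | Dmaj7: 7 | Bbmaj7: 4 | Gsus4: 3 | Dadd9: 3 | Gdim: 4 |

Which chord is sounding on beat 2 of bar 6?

G

Beat 2 of bar 6 is beat (6−1)×4 + 2 = 22 overall.
Running totals: Gadd9 ends at 5, Cadd9 ends at 11, Em7 ends at 13, Ebadd9 ends at 15, Bb7 ends at 17, Abm7 ends at 18, G ends at 25.
Beat 22 falls within G.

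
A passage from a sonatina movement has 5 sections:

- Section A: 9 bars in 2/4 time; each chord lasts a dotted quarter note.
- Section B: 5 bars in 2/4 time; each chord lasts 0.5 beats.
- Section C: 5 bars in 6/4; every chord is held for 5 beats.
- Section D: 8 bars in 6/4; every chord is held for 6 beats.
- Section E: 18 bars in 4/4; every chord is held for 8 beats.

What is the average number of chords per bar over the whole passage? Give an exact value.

A: 9 bars of 2 beats is 18 beats; at 1.5 beats each that's 12 chords.
B: 5 bars of 2 beats is 10 beats; at 0.5 beats each that's 20 chords.
C: 5 bars of 6 beats is 30 beats; at 5 beats each that's 6 chords.
D: 8 bars of 6 beats is 48 beats; at 6 beats each that's 8 chords.
E: 18 bars of 4 beats is 72 beats; at 8 beats each that's 9 chords.
Overall: 55 chords over 45 bars → 55/45 = 11/9 chords per bar.

11/9 chords per bar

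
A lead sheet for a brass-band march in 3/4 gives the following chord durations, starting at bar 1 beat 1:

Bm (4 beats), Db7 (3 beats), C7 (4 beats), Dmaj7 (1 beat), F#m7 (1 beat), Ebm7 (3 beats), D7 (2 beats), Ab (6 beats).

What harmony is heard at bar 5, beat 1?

F#m7

Beat 1 of bar 5 is beat (5−1)×3 + 1 = 13 overall.
Running totals: Bm ends at 4, Db7 ends at 7, C7 ends at 11, Dmaj7 ends at 12, F#m7 ends at 13.
Beat 13 falls within F#m7.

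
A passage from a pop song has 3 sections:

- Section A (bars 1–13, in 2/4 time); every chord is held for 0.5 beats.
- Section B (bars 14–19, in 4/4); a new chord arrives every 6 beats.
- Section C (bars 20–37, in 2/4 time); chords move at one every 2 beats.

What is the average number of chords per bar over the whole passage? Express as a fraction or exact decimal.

A: 13 × 2 = 26 beats ÷ 0.5 = 52 chords.
B: 6 × 4 = 24 beats ÷ 6 = 4 chords.
C: 18 × 2 = 36 beats ÷ 2 = 18 chords.
Overall: 74 chords over 37 bars → 74/37 = 2 chords per bar.

2 chords per bar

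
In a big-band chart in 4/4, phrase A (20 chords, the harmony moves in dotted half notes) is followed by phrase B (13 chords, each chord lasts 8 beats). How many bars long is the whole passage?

41 bars

A: 20 × 3 = 60 beats = 15 bars.
B: 13 × 8 = 104 beats = 26 bars.
Total: 15 + 26 = 41 bars.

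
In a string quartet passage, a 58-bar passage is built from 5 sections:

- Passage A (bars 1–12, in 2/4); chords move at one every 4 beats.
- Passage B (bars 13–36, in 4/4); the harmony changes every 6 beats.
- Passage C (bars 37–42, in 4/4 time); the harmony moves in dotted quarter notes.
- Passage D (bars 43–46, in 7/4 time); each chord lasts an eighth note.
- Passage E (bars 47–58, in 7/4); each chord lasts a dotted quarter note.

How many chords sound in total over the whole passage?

150 chords

A: 12·2 = 24 beats, 24/4 = 6 chords.
B: 24·4 = 96 beats, 96/6 = 16 chords.
C: 6·4 = 24 beats, 24/1.5 = 16 chords.
D: 4·7 = 28 beats, 28/0.5 = 56 chords.
E: 12·7 = 84 beats, 84/1.5 = 56 chords.
Total: 6 + 16 + 16 + 56 + 56 = 150.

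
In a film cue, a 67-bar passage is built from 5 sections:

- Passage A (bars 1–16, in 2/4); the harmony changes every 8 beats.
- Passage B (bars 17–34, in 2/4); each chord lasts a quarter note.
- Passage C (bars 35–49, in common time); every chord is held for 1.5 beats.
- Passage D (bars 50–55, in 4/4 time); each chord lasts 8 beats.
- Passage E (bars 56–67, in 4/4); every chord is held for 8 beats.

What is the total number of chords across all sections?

89 chords

A: 16 bars × 2 beats = 32 beats; 8 beats/chord → 4 chords.
B: 18 bars × 2 beats = 36 beats; 1 beat/chord → 36 chords.
C: 15 bars × 4 beats = 60 beats; 1.5 beats/chord → 40 chords.
D: 6 bars × 4 beats = 24 beats; 8 beats/chord → 3 chords.
E: 12 bars × 4 beats = 48 beats; 8 beats/chord → 6 chords.
Total: 4 + 36 + 40 + 3 + 6 = 89.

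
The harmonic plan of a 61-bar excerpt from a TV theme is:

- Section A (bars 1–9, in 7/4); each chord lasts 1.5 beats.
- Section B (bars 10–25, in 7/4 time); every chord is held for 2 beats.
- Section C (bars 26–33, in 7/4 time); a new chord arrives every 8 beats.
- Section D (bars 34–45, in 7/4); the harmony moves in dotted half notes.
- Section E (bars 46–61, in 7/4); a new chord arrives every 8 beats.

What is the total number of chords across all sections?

A has 63 beats and chords last 1.5 each, so 42 chords.
B has 112 beats and chords last 2 each, so 56 chords.
C has 56 beats and chords last 8 each, so 7 chords.
D has 84 beats and chords last 3 each, so 28 chords.
E has 112 beats and chords last 8 each, so 14 chords.
Total: 42 + 56 + 7 + 28 + 14 = 147.

147 chords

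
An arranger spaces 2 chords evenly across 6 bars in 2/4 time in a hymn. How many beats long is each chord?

6 beats

6 bars × 2 beats/bar = 12 beats total.
12 beats ÷ 2 chords = 6 beats per chord.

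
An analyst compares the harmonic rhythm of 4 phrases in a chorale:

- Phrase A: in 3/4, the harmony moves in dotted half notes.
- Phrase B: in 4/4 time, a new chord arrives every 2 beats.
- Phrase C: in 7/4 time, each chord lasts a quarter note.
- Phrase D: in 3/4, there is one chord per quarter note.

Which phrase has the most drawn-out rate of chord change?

A: 3 beats/bar ÷ 3 beats/chord = 1 chord/bar.
B: 4 beats/bar ÷ 2 beats/chord = 2 chords/bar.
C: 7 beats/bar ÷ 1 beat/chord = 7 chords/bar.
D: 3 beats/bar ÷ 1 beat/chord = 3 chords/bar.
Slowest is A at 1 chords/bar.

Phrase A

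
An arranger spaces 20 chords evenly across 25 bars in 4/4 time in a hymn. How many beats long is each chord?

25 bars × 4 beats/bar = 100 beats total.
100 beats ÷ 20 chords = 5 beats per chord.

5 beats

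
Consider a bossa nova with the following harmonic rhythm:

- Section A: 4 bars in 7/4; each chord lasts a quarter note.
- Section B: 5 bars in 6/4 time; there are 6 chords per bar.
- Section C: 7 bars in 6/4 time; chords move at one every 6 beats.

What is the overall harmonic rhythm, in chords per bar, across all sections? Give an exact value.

A: 4 bars of 7 beats is 28 beats; at 1 beat each that's 28 chords.
B: 5 bars of 6 beats is 30 beats; at 1 beat each that's 30 chords.
C: 7 bars of 6 beats is 42 beats; at 6 beats each that's 7 chords.
Overall: 65 chords over 16 bars → 65/16 = 65/16 chords per bar.

65/16 chords per bar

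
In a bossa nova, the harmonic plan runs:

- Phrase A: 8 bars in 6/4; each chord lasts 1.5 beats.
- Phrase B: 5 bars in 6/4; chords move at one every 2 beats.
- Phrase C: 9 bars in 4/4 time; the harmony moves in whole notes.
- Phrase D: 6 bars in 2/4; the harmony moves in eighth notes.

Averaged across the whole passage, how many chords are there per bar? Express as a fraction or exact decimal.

A: 8 × 6 = 48 beats ÷ 1.5 = 32 chords.
B: 5 × 6 = 30 beats ÷ 2 = 15 chords.
C: 9 × 4 = 36 beats ÷ 4 = 9 chords.
D: 6 × 2 = 12 beats ÷ 0.5 = 24 chords.
Overall: 80 chords over 28 bars → 80/28 = 20/7 chords per bar.

20/7 chords per bar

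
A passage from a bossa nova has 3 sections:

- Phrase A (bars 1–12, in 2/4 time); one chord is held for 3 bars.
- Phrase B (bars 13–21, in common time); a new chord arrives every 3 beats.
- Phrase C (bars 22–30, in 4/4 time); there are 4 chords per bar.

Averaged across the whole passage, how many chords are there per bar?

26/15 chords per bar

A: 12 × 2 = 24 beats ÷ 6 = 4 chords.
B: 9 × 4 = 36 beats ÷ 3 = 12 chords.
C: 9 × 4 = 36 beats ÷ 1 = 36 chords.
Overall: 52 chords over 30 bars → 52/30 = 26/15 chords per bar.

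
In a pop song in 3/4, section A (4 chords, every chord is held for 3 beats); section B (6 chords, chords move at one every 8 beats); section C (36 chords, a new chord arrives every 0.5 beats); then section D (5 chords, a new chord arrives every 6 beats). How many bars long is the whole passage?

36 bars

A: 4 × 3 = 12 beats = 4 bars.
B: 6 × 8 = 48 beats = 16 bars.
C: 36 × 0.5 = 18 beats = 6 bars.
D: 5 × 6 = 30 beats = 10 bars.
Total: 4 + 16 + 6 + 10 = 36 bars.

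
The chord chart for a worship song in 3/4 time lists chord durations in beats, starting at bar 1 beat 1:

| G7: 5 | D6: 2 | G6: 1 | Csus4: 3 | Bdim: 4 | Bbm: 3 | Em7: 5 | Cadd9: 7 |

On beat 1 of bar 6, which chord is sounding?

Bbm

Beat 1 of bar 6 is beat (6−1)×3 + 1 = 16 overall.
Running totals: G7 ends at 5, D6 ends at 7, G6 ends at 8, Csus4 ends at 11, Bdim ends at 15, Bbm ends at 18.
Beat 16 falls within Bbm.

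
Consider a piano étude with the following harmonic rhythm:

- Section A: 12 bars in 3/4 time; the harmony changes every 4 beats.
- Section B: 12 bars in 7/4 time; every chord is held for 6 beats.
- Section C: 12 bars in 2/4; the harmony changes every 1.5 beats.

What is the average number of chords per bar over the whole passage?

13/12 chords per bar

A: 12 × 3 = 36 beats ÷ 4 = 9 chords.
B: 12 × 7 = 84 beats ÷ 6 = 14 chords.
C: 12 × 2 = 24 beats ÷ 1.5 = 16 chords.
Overall: 39 chords over 36 bars → 39/36 = 13/12 chords per bar.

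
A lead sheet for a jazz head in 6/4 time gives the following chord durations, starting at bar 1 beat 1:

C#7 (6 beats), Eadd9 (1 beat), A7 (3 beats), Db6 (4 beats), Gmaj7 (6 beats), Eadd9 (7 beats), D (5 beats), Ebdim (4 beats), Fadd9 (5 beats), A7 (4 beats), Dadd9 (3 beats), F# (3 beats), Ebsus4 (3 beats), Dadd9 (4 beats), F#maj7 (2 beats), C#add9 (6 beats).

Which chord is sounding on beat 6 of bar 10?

F#maj7

Beat 6 of bar 10 is beat (10−1)×6 + 6 = 60 overall.
Running totals: C#7 ends at 6, Eadd9 ends at 7, A7 ends at 10, Db6 ends at 14, Gmaj7 ends at 20, Eadd9 ends at 27, D ends at 32, Ebdim ends at 36, Fadd9 ends at 41, A7 ends at 45, Dadd9 ends at 48, F# ends at 51, Ebsus4 ends at 54, Dadd9 ends at 58, F#maj7 ends at 60.
Beat 60 falls within F#maj7.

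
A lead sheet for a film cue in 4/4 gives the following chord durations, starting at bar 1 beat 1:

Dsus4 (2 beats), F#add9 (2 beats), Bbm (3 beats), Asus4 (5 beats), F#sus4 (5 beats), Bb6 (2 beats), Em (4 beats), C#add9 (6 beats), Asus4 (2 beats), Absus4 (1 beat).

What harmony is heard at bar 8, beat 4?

Beat 4 of bar 8 is beat (8−1)×4 + 4 = 32 overall.
Running totals: Dsus4 ends at 2, F#add9 ends at 4, Bbm ends at 7, Asus4 ends at 12, F#sus4 ends at 17, Bb6 ends at 19, Em ends at 23, C#add9 ends at 29, Asus4 ends at 31, Absus4 ends at 32.
Beat 32 falls within Absus4.

Absus4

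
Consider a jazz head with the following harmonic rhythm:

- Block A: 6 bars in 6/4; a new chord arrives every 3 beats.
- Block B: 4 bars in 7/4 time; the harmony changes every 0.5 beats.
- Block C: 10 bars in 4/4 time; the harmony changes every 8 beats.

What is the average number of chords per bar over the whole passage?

A: 6 bars of 6 beats is 36 beats; at 3 beats each that's 12 chords.
B: 4 bars of 7 beats is 28 beats; at 0.5 beats each that's 56 chords.
C: 10 bars of 4 beats is 40 beats; at 8 beats each that's 5 chords.
Overall: 73 chords over 20 bars → 73/20 = 3.65 chords per bar.

3.65 chords per bar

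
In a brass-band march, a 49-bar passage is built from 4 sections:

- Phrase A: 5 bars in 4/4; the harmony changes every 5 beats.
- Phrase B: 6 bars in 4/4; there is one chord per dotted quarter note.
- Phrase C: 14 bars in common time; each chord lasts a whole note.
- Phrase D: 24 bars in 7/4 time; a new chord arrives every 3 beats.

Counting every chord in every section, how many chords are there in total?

90 chords

A: 5 bars × 4 beats = 20 beats; 5 beats/chord → 4 chords.
B: 6 bars × 4 beats = 24 beats; 1.5 beats/chord → 16 chords.
C: 14 bars × 4 beats = 56 beats; 4 beats/chord → 14 chords.
D: 24 bars × 7 beats = 168 beats; 3 beats/chord → 56 chords.
Total: 4 + 16 + 14 + 56 = 90.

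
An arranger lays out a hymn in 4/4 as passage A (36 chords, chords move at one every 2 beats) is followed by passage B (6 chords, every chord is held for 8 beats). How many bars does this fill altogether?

30 bars

A: 36 × 2 = 72 beats = 18 bars.
B: 6 × 8 = 48 beats = 12 bars.
Total: 18 + 12 = 30 bars.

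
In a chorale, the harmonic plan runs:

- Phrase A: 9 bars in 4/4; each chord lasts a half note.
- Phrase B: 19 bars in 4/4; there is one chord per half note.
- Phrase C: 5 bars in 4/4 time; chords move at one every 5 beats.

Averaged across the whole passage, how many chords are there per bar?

A: 9 × 4 = 36 beats ÷ 2 = 18 chords.
B: 19 × 4 = 76 beats ÷ 2 = 38 chords.
C: 5 × 4 = 20 beats ÷ 5 = 4 chords.
Overall: 60 chords over 33 bars → 60/33 = 20/11 chords per bar.

20/11 chords per bar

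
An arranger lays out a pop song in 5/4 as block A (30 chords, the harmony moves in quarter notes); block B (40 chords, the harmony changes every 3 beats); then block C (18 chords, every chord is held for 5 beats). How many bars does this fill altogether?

A: 30 × 1 = 30 beats = 6 bars.
B: 40 × 3 = 120 beats = 24 bars.
C: 18 × 5 = 90 beats = 18 bars.
Total: 6 + 24 + 18 = 48 bars.

48 bars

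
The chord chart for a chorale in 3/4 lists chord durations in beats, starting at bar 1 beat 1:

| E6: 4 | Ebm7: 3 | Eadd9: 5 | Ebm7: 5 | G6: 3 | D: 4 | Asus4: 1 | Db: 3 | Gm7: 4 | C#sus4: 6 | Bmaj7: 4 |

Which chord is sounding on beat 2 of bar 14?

Beat 2 of bar 14 is beat (14−1)×3 + 2 = 41 overall.
Running totals: E6 ends at 4, Ebm7 ends at 7, Eadd9 ends at 12, Ebm7 ends at 17, G6 ends at 20, D ends at 24, Asus4 ends at 25, Db ends at 28, Gm7 ends at 32, C#sus4 ends at 38, Bmaj7 ends at 42.
Beat 41 falls within Bmaj7.

Bmaj7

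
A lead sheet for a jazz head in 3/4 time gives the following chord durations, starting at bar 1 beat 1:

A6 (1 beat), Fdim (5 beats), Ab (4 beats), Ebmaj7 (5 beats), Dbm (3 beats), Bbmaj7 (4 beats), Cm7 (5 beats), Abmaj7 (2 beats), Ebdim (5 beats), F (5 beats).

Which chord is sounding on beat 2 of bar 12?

F

Beat 2 of bar 12 is beat (12−1)×3 + 2 = 35 overall.
Running totals: A6 ends at 1, Fdim ends at 6, Ab ends at 10, Ebmaj7 ends at 15, Dbm ends at 18, Bbmaj7 ends at 22, Cm7 ends at 27, Abmaj7 ends at 29, Ebdim ends at 34, F ends at 39.
Beat 35 falls within F.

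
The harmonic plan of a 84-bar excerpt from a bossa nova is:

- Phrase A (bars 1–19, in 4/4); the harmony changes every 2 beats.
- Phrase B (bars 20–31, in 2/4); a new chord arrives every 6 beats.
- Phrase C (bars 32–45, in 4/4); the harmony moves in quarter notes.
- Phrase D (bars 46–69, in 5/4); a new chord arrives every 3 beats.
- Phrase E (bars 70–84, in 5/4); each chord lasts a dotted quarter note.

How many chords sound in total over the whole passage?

188 chords

A: 19 bars × 4 beats = 76 beats; 2 beats/chord → 38 chords.
B: 12 bars × 2 beats = 24 beats; 6 beats/chord → 4 chords.
C: 14 bars × 4 beats = 56 beats; 1 beat/chord → 56 chords.
D: 24 bars × 5 beats = 120 beats; 3 beats/chord → 40 chords.
E: 15 bars × 5 beats = 75 beats; 1.5 beats/chord → 50 chords.
Total: 38 + 4 + 56 + 40 + 50 = 188.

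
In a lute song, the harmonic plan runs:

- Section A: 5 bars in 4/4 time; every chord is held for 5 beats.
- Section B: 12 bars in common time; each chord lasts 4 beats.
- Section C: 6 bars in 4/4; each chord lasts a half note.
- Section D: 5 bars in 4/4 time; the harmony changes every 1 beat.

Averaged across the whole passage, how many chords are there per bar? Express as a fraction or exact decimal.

A: 5 × 4 = 20 beats ÷ 5 = 4 chords.
B: 12 × 4 = 48 beats ÷ 4 = 12 chords.
C: 6 × 4 = 24 beats ÷ 2 = 12 chords.
D: 5 × 4 = 20 beats ÷ 1 = 20 chords.
Overall: 48 chords over 28 bars → 48/28 = 12/7 chords per bar.

12/7 chords per bar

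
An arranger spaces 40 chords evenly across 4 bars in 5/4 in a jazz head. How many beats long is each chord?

4 bars × 5 beats/bar = 20 beats total.
20 beats ÷ 40 chords = 0.5 beats per chord.
(That is an eighth note.)

0.5 beats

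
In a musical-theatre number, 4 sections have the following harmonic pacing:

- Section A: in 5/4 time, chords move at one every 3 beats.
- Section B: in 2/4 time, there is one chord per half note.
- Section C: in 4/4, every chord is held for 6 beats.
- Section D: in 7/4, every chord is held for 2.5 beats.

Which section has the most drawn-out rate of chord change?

A: each chord is 3 beats in 5/4, so 5/3 per bar.
B: each chord is 2 beats in 2/4, so 1 per bar.
C: each chord is 6 beats in 4/4, so 2/3 per bar.
D: each chord is 2.5 beats in 7/4, so 2.8 per bar.
Slowest is C at 2/3 chords/bar.

Section C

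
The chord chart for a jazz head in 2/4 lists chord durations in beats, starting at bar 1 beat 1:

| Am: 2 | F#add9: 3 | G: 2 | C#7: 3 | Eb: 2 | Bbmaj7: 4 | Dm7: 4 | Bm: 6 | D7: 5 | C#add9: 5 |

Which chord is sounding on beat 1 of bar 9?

Beat 1 of bar 9 is beat (9−1)×2 + 1 = 17 overall.
Running totals: Am ends at 2, F#add9 ends at 5, G ends at 7, C#7 ends at 10, Eb ends at 12, Bbmaj7 ends at 16, Dm7 ends at 20.
Beat 17 falls within Dm7.

Dm7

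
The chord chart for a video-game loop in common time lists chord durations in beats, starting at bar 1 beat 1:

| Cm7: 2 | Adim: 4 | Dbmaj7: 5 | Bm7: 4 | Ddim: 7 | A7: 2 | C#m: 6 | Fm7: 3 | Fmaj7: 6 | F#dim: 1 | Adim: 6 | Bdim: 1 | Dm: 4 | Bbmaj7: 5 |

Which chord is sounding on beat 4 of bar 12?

Beat 4 of bar 12 is beat (12−1)×4 + 4 = 48 overall.
Running totals: Cm7 ends at 2, Adim ends at 6, Dbmaj7 ends at 11, Bm7 ends at 15, Ddim ends at 22, A7 ends at 24, C#m ends at 30, Fm7 ends at 33, Fmaj7 ends at 39, F#dim ends at 40, Adim ends at 46, Bdim ends at 47, Dm ends at 51.
Beat 48 falls within Dm.

Dm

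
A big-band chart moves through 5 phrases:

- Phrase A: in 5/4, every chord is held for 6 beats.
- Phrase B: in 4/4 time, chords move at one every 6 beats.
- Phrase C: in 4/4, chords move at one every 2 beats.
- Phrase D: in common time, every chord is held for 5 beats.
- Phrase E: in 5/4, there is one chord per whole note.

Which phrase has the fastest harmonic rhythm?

Phrase C

A: each chord is 6 beats in 5/4, so 5/6 per bar.
B: each chord is 6 beats in 4/4, so 2/3 per bar.
C: each chord is 2 beats in 4/4, so 2 per bar.
D: each chord is 5 beats in 4/4, so 0.8 per bar.
E: each chord is 4 beats in 5/4, so 1.25 per bar.
Fastest is C at 2 chords/bar.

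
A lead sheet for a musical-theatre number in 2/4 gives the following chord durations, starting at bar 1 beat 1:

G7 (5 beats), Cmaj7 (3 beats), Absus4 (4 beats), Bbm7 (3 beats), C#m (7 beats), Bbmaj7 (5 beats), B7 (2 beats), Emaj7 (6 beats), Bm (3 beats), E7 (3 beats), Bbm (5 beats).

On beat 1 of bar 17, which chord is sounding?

Beat 1 of bar 17 is beat (17−1)×2 + 1 = 33 overall.
Running totals: G7 ends at 5, Cmaj7 ends at 8, Absus4 ends at 12, Bbm7 ends at 15, C#m ends at 22, Bbmaj7 ends at 27, B7 ends at 29, Emaj7 ends at 35.
Beat 33 falls within Emaj7.

Emaj7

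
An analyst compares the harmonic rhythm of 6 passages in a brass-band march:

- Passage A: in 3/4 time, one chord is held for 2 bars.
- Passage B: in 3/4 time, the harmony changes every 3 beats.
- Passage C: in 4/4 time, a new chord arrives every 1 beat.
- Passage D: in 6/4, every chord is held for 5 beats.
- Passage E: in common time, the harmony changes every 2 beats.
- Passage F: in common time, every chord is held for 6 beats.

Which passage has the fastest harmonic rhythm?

A: 3/6 = 0.5 chords/bar.
B: 3/3 = 1 chord/bar.
C: 4/1 = 4 chords/bar.
D: 6/5 = 1.2 chords/bar.
E: 4/2 = 2 chords/bar.
F: 4/6 = 2/3 chords/bar.
Fastest is C at 4 chords/bar.

Passage C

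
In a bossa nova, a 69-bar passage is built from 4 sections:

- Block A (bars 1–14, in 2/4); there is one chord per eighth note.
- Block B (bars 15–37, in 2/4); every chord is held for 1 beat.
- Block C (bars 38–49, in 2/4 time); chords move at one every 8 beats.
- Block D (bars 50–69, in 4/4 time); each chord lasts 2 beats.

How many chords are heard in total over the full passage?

A: 14·2 = 28 beats, 28/0.5 = 56 chords.
B: 23·2 = 46 beats, 46/1 = 46 chords.
C: 12·2 = 24 beats, 24/8 = 3 chords.
D: 20·4 = 80 beats, 80/2 = 40 chords.
Total: 56 + 46 + 3 + 40 = 145.

145 chords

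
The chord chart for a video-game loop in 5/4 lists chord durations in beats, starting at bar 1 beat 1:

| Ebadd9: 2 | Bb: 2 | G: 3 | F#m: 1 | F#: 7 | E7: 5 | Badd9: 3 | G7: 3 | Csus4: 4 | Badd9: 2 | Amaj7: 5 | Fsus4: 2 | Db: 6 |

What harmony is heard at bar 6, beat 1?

Beat 1 of bar 6 is beat (6−1)×5 + 1 = 26 overall.
Running totals: Ebadd9 ends at 2, Bb ends at 4, G ends at 7, F#m ends at 8, F# ends at 15, E7 ends at 20, Badd9 ends at 23, G7 ends at 26.
Beat 26 falls within G7.

G7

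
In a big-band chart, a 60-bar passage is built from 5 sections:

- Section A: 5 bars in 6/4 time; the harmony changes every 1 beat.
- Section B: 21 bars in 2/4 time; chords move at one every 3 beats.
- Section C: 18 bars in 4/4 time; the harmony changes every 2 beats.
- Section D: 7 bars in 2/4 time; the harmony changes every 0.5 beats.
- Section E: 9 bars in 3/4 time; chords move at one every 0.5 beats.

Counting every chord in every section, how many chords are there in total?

162 chords

A: 5·6 = 30 beats, 30/1 = 30 chords.
B: 21·2 = 42 beats, 42/3 = 14 chords.
C: 18·4 = 72 beats, 72/2 = 36 chords.
D: 7·2 = 14 beats, 14/0.5 = 28 chords.
E: 9·3 = 27 beats, 27/0.5 = 54 chords.
Total: 30 + 14 + 36 + 28 + 54 = 162.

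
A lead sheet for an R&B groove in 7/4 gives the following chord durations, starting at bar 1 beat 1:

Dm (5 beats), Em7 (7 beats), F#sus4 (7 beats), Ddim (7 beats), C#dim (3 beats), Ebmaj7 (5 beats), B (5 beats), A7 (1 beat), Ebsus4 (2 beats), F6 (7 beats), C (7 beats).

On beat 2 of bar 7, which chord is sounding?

Beat 2 of bar 7 is beat (7−1)×7 + 2 = 44 overall.
Running totals: Dm ends at 5, Em7 ends at 12, F#sus4 ends at 19, Ddim ends at 26, C#dim ends at 29, Ebmaj7 ends at 34, B ends at 39, A7 ends at 40, Ebsus4 ends at 42, F6 ends at 49.
Beat 44 falls within F6.

F6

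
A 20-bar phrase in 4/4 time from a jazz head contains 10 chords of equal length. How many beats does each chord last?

8 beats

20 bars × 4 beats/bar = 80 beats total.
80 beats ÷ 10 chords = 8 beats per chord.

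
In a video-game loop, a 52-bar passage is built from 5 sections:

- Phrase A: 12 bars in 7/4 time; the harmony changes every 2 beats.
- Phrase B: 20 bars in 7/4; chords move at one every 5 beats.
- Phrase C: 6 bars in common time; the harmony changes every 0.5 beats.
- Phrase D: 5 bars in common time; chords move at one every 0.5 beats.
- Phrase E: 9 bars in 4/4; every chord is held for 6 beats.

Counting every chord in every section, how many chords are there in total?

A: 12 bars × 7 beats = 84 beats; 2 beats/chord → 42 chords.
B: 20 bars × 7 beats = 140 beats; 5 beats/chord → 28 chords.
C: 6 bars × 4 beats = 24 beats; 0.5 beats/chord → 48 chords.
D: 5 bars × 4 beats = 20 beats; 0.5 beats/chord → 40 chords.
E: 9 bars × 4 beats = 36 beats; 6 beats/chord → 6 chords.
Total: 42 + 28 + 48 + 40 + 6 = 164.

164 chords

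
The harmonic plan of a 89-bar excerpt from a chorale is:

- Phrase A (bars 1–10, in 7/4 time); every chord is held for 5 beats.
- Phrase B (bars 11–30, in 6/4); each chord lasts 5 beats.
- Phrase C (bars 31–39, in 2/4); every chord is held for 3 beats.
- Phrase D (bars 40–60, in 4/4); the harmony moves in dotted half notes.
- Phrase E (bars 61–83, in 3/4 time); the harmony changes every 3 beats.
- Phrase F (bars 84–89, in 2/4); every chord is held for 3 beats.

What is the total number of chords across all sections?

A: 10·7 = 70 beats, 70/5 = 14 chords.
B: 20·6 = 120 beats, 120/5 = 24 chords.
C: 9·2 = 18 beats, 18/3 = 6 chords.
D: 21·4 = 84 beats, 84/3 = 28 chords.
E: 23·3 = 69 beats, 69/3 = 23 chords.
F: 6·2 = 12 beats, 12/3 = 4 chords.
Total: 14 + 24 + 6 + 28 + 23 + 4 = 99.

99 chords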